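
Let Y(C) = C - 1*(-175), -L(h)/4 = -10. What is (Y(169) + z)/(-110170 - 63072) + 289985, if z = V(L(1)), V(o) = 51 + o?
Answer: 50237580935/173242 ≈ 2.8999e+5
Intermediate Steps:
L(h) = 40 (L(h) = -4*(-10) = 40)
Y(C) = 175 + C (Y(C) = C + 175 = 175 + C)
z = 91 (z = 51 + 40 = 91)
(Y(169) + z)/(-110170 - 63072) + 289985 = ((175 + 169) + 91)/(-110170 - 63072) + 289985 = (344 + 91)/(-173242) + 289985 = 435*(-1/173242) + 289985 = -435/173242 + 289985 = 50237580935/173242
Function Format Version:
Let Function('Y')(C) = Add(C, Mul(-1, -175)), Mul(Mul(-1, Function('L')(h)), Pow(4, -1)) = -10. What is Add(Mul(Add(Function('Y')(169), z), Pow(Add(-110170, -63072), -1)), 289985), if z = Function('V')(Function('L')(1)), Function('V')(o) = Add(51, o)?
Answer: Rational(50237580935, 173242) ≈ 2.8999e+5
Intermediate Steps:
Function('L')(h) = 40 (Function('L')(h) = Mul(-4, -10) = 40)
Function('Y')(C) = Add(175, C) (Function('Y')(C) = Add(C, 175) = Add(175, C))
z = 91 (z = Add(51, 40) = 91)
Add(Mul(Add(Function('Y')(169), z), Pow(Add(-110170, -63072), -1)), 289985) = Add(Mul(Add(Add(175, 169), 91), Pow(Add(-110170, -63072), -1)), 289985) = Add(Mul(Add(344, 91), Pow(-173242, -1)), 289985) = Add(Mul(435, Rational(-1, 173242)), 289985) = Add(Rational(-435, 173242), 289985) = Rational(50237580935, 173242)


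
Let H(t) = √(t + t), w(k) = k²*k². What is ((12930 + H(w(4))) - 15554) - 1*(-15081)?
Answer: 12457 + 16*√2 ≈ 12480.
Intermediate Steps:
w(k) = k⁴
H(t) = √2*√t (H(t) = √(2*t) = √2*√t)
((12930 + H(w(4))) - 15554) - 1*(-15081) = ((12930 + √2*√(4⁴)) - 15554) - 1*(-15081) = ((12930 + √2*√256) - 15554) + 15081 = ((12930 + √2*16) - 15554) + 15081 = ((12930 + 16*√2) - 15554) + 15081 = (-2624 + 16*√2) + 15081 = 12457 + 16*√2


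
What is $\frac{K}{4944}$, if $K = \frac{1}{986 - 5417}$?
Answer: $- \frac{1}{21906864} \approx -4.5648 \cdot 10^{-8}$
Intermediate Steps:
$K = - \frac{1}{4431}$ ($K = \frac{1}{-4431} = - \frac{1}{4431} \approx -0.00022568$)
$\frac{K}{4944} = - \frac{1}{4431 \cdot 4944} = \left(- \frac{1}{4431}\right) \frac{1}{4944} = - \frac{1}{21906864}$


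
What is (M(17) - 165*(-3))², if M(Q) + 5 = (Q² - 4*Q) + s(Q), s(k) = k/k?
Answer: 506944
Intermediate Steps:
s(k) = 1
M(Q) = -4 + Q² - 4*Q (M(Q) = -5 + ((Q² - 4*Q) + 1) = -5 + (1 + Q² - 4*Q) = -4 + Q² - 4*Q)
(M(17) - 165*(-3))² = ((-4 + 17² - 4*17) - 165*(-3))² = ((-4 + 289 - 68) + 495)² = (217 + 495)² = 712² = 506944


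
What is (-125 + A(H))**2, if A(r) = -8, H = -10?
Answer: 17689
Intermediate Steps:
(-125 + A(H))**2 = (-125 - 8)**2 = (-133)**2 = 17689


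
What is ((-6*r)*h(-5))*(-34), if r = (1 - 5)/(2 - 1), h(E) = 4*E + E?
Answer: 20400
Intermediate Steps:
h(E) = 5*E
r = -4 (r = -4/1 = -4*1 = -4)
((-6*r)*h(-5))*(-34) = ((-6*(-4))*(5*(-5)))*(-34) = (24*(-25))*(-34) = -600*(-34) = 20400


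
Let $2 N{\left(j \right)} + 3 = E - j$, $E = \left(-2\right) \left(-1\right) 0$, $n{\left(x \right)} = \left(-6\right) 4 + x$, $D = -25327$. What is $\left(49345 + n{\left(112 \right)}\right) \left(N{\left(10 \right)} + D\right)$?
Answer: $- \frac{2504621811}{2} \approx -1.2523 \cdot 10^{9}$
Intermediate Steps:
$n{\left(x \right)} = -24 + x$
$E = 0$ ($E = 2 \cdot 0 = 0$)
$N{\left(j \right)} = - \frac{3}{2} - \frac{j}{2}$ ($N{\left(j \right)} = - \frac{3}{2} + \frac{0 - j}{2} = - \frac{3}{2} + \frac{\left(-1\right) j}{2} = - \frac{3}{2} - \frac{j}{2}$)
$\left(49345 + n{\left(112 \right)}\right) \left(N{\left(10 \right)} + D\right) = \left(49345 + \left(-24 + 112\right)\right) \left(\left(- \frac{3}{2} - 5\right) - 25327\right) = \left(49345 + 88\right) \left(\left(- \frac{3}{2} - 5\right) - 25327\right) = 49433 \left(- \frac{13}{2} - 25327\right) = 49433 \left(- \frac{50667}{2}\right) = - \frac{2504621811}{2}$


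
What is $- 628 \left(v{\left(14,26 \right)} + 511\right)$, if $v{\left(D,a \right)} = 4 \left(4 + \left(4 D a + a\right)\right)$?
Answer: $-4053740$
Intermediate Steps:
$v{\left(D,a \right)} = 16 + 4 a + 16 D a$ ($v{\left(D,a \right)} = 4 \left(4 + \left(4 D a + a\right)\right) = 4 \left(4 + \left(a + 4 D a\right)\right) = 4 \left(4 + a + 4 D a\right) = 16 + 4 a + 16 D a$)
$- 628 \left(v{\left(14,26 \right)} + 511\right) = - 628 \left(\left(16 + 4 \cdot 26 + 16 \cdot 14 \cdot 26\right) + 511\right) = - 628 \left(\left(16 + 104 + 5824\right) + 511\right) = - 628 \left(5944 + 511\right) = \left(-628\right) 6455 = -4053740$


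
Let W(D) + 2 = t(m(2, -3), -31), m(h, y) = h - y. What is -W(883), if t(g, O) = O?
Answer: 33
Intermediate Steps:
W(D) = -33 (W(D) = -2 - 31 = -33)
-W(883) = -1*(-33) = 33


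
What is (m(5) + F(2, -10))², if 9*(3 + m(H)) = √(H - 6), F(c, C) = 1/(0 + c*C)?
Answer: 301001/32400 - 61*I/90 ≈ 9.2902 - 0.67778*I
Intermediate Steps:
F(c, C) = 1/(C*c) (F(c, C) = 1/(0 + C*c) = 1/(C*c))
m(H) = -3 + √(-6 + H)/9 (m(H) = -3 + √(H - 6)/9 = -3 + √(-6 + H)/9)
(m(5) + F(2, -10))² = ((-3 + √(-6 + 5)/9) + 1/(-10*2))² = ((-3 + √(-1)/9) - ⅒*½)² = ((-3 + I/9) - 1/20)² = (-61/20 + I/9)²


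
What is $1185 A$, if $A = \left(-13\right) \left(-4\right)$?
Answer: $61620$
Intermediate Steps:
$A = 52$
$1185 A = 1185 \cdot 52 = 61620$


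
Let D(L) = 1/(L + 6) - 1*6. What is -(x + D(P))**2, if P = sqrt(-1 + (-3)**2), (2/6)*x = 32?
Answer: -1595171/196 + 1263*sqrt(2)/98 ≈ -8120.4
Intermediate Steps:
x = 96 (x = 3*32 = 96)
P = 2*sqrt(2) (P = sqrt(-1 + 9) = sqrt(8) = 2*sqrt(2) ≈ 2.8284)
D(L) = -6 + 1/(6 + L) (D(L) = 1/(6 + L) - 6 = -6 + 1/(6 + L))
-(x + D(P))**2 = -(96 + (-35 - 12*sqrt(2))/(6 + 2*sqrt(2)))**2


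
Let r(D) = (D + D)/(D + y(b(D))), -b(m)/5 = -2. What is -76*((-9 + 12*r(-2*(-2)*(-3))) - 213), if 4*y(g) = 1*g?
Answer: 14568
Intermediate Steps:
b(m) = 10 (b(m) = -5*(-2) = 10)
y(g) = g/4 (y(g) = (1*g)/4 = g/4)
r(D) = 2*D/(5/2 + D) (r(D) = (D + D)/(D + (¼)*10) = (2*D)/(D + 5/2) = (2*D)/(5/2 + D) = 2*D/(5/2 + D))
-76*((-9 + 12*r(-2*(-2)*(-3))) - 213) = -76*((-9 + 12*(4*(-2*(-2)*(-3))/(5 + 2*(-2*(-2)*(-3))))) - 213) = -76*((-9 + 12*(4*(4*(-3))/(5 + 2*(4*(-3))))) - 213) = -76*((-9 + 12*(4*(-12)/(5 + 2*(-12)))) - 213) = -76*((-9 + 12*(4*(-12)/(5 - 24))) - 213) = -76*((-9 + 12*(4*(-12)/(-19))) - 213) = -76*((-9 + 12*(4*(-12)*(-1/19))) - 213) = -76*((-9 + 12*(48/19)) - 213) = -76*((-9 + 576/19) - 213) = -76*(405/19 - 213) = -76*(-3642/19) = 14568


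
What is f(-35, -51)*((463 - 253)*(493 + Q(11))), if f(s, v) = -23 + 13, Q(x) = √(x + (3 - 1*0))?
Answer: -1035300 - 2100*√14 ≈ -1.0432e+6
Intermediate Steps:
Q(x) = √(3 + x) (Q(x) = √(x + (3 + 0)) = √(x + 3) = √(3 + x))
f(s, v) = -10
f(-35, -51)*((463 - 253)*(493 + Q(11))) = -10*(463 - 253)*(493 + √(3 + 11)) = -2100*(493 + √14) = -10*(103530 + 210*√14) = -1035300 - 2100*√14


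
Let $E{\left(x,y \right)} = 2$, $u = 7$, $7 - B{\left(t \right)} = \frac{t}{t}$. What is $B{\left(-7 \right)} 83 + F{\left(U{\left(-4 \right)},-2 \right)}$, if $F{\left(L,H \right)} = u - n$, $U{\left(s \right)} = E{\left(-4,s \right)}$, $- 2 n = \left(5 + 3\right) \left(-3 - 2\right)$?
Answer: $485$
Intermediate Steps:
$B{\left(t \right)} = 6$ ($B{\left(t \right)} = 7 - \frac{t}{t} = 7 - 1 = 6$)
$n = 20$ ($n = - \frac{\left(5 + 3\right) \left(-3 - 2\right)}{2} = - \frac{8 \left(-5\right)}{2} = \left(- \frac{1}{2}\right) \left(-40\right) = 20$)
$U{\left(s \right)} = 2$
$F{\left(L,H \right)} = -13$ ($F{\left(L,H \right)} = 7 - 20 = -13$)
$B{\left(-7 \right)} 83 + F{\left(U{\left(-4 \right)},-2 \right)} = 6 \cdot 83 - 13 = 498 - 13 = 485$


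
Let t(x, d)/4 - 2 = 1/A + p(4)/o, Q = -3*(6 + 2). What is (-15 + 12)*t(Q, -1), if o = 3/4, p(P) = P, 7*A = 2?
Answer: -130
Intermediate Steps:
A = 2/7 (A = (⅐)*2 = 2/7 ≈ 0.28571)
o = ¾ (o = 3*(¼) = ¾ ≈ 0.75000)
Q = -24 (Q = -3*8 = -1*24 = -24)
t(x, d) = 130/3 (t(x, d) = 8 + 4*(1/(2/7) + 4/(¾)) = 8 + 4*(1*(7/2) + 4*(4/3)) = 8 + 4*(7/2 + 16/3) = 8 + 4*(53/6) = 8 + 106/3 = 130/3)
(-15 + 12)*t(Q, -1) = (-15 + 12)*(130/3) = -3*130/3 = -130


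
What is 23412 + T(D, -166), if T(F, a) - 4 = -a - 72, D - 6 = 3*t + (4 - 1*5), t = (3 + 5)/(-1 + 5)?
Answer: 23510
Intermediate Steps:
t = 2 (t = 8/4 = 8*(¼) = 2)
D = 11 (D = 6 + (3*2 + (4 - 1*5)) = 6 + (6 + (4 - 5)) = 6 + (6 - 1) = 6 + 5 = 11)
T(F, a) = -68 - a (T(F, a) = 4 + (-a - 72) = 4 + (-72 - a) = -68 - a)
23412 + T(D, -166) = 23412 + (-68 - 1*(-166)) = 23412 + (-68 + 166) = 23412 + 98 = 23510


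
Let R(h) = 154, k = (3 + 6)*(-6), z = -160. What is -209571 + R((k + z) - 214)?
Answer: -209417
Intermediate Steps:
k = -54 (k = 9*(-6) = -54)
-209571 + R((k + z) - 214) = -209571 + 154 = -209417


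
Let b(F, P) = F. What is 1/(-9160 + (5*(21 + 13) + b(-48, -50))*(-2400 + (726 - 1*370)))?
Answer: -1/258528 ≈ -3.8681e-6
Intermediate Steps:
1/(-9160 + (5*(21 + 13) + b(-48, -50))*(-2400 + (726 - 1*370))) = 1/(-9160 + (5*(21 + 13) - 48)*(-2400 + (726 - 1*370))) = 1/(-9160 + (5*34 - 48)*(-2400 + (726 - 370))) = 1/(-9160 + (170 - 48)*(-2400 + 356)) = 1/(-9160 + 122*(-2044)) = 1/(-9160 - 249368) = 1/(-258528) = -1/258528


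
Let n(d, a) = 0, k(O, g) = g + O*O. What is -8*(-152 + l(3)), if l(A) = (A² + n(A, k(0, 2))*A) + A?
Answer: 1120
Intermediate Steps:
k(O, g) = g + O²
l(A) = A + A² (l(A) = (A² + 0*A) + A = (A² + 0) + A = A² + A = A + A²)
-8*(-152 + l(3)) = -8*(-152 + 3*(1 + 3)) = -8*(-152 + 3*4) = -8*(-152 + 12) = -8*(-140) = 1120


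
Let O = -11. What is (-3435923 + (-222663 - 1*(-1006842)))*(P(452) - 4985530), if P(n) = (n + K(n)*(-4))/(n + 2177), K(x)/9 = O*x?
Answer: 34755822376346944/2629 ≈ 1.3220e+13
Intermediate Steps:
K(x) = -99*x (K(x) = 9*(-11*x) = -99*x)
P(n) = 397*n/(2177 + n) (P(n) = (n - 99*n*(-4))/(n + 2177) = (n + 396*n)/(2177 + n) = (397*n)/(2177 + n) = 397*n/(2177 + n))
(-3435923 + (-222663 - 1*(-1006842)))*(P(452) - 4985530) = (-3435923 + (-222663 - 1*(-1006842)))*(397*452/(2177 + 452) - 4985530) = (-3435923 + (-222663 + 1006842))*(397*452/2629 - 4985530) = (-3435923 + 784179)*(397*452*(1/2629) - 4985530) = -2651744*(179444/2629 - 4985530) = -2651744*(-13106778926/2629) = 34755822376346944/2629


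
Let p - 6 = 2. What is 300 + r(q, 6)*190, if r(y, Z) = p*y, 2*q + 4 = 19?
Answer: 11700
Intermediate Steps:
p = 8 (p = 6 + 2 = 8)
q = 15/2 (q = -2 + (½)*19 = -2 + 19/2 = 15/2 ≈ 7.5000)
r(y, Z) = 8*y
300 + r(q, 6)*190 = 300 + (8*(15/2))*190 = 300 + 60*190 = 300 + 11400 = 11700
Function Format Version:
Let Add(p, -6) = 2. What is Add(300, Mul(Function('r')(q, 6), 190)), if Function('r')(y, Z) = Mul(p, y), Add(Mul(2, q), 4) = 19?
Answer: 11700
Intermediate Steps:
p = 8 (p = Add(6, 2) = 8)
q = Rational(15, 2) (q = Add(-2, Mul(Rational(1, 2), 19)) = Add(-2, Rational(19, 2)) = Rational(15, 2) ≈ 7.5000)
Function('r')(y, Z) = Mul(8, y)
Add(300, Mul(Function('r')(q, 6), 190)) = Add(300, Mul(Mul(8, Rational(15, 2)), 190)) = Add(300, Mul(60, 190)) = Add(300, 11400) = 11700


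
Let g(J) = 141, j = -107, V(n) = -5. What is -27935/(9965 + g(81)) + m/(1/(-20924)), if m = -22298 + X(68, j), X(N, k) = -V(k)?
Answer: 4714031917657/10106 ≈ 4.6646e+8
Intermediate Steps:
X(N, k) = 5 (X(N, k) = -1*(-5) = 5)
m = -22293 (m = -22298 + 5 = -22293)
-27935/(9965 + g(81)) + m/(1/(-20924)) = -27935/(9965 + 141) - 22293/(1/(-20924)) = -27935/10106 - 22293/(-1/20924) = -27935*1/10106 - 22293*(-20924) = -27935/10106 + 466458732 = 4714031917657/10106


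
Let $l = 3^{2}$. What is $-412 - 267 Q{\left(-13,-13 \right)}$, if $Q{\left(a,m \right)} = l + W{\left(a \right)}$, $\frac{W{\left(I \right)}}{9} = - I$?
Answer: $-34054$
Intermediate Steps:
$W{\left(I \right)} = - 9 I$ ($W{\left(I \right)} = 9 \left(- I\right) = - 9 I$)
$l = 9$
$Q{\left(a,m \right)} = 9 - 9 a$
$-412 - 267 Q{\left(-13,-13 \right)} = -412 - 267 \left(9 - -117\right) = -412 - 267 \left(9 + 117\right) = -412 - 33642 = -34054$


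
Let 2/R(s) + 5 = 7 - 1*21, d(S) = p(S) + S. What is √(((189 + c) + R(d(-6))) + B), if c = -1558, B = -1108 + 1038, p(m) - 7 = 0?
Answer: I*√519517/19 ≈ 37.936*I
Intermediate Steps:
p(m) = 7 (p(m) = 7 + 0 = 7)
B = -70
d(S) = 7 + S
R(s) = -2/19 (R(s) = 2/(-5 + (7 - 1*21)) = 2/(-5 + (7 - 21)) = 2/(-5 - 14) = 2/(-19) = 2*(-1/19) = -2/19)
√(((189 + c) + R(d(-6))) + B) = √(((189 - 1558) - 2/19) - 70) = √((-1369 - 2/19) - 70) = √(-26013/19 - 70) = √(-27343/19) = I*√519517/19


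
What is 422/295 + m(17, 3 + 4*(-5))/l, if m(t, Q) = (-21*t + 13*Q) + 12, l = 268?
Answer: -26937/39530 ≈ -0.68143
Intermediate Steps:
m(t, Q) = 12 - 21*t + 13*Q
422/295 + m(17, 3 + 4*(-5))/l = 422/295 + (12 - 21*17 + 13*(3 + 4*(-5)))/268 = 422*(1/295) + (12 - 357 + 13*(3 - 20))*(1/268) = 422/295 + (12 - 357 + 13*(-17))*(1/268) = 422/295 + (12 - 357 - 221)*(1/268) = 422/295 - 566*1/268 = 422/295 - 283/134 = -26937/39530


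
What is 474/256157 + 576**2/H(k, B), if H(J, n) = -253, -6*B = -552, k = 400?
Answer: -7726056810/5891611 ≈ -1311.4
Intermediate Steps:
B = 92 (B = -1/6*(-552) = 92)
474/256157 + 576**2/H(k, B) = 474/256157 + 576**2/(-253) = 474*(1/256157) + 331776*(-1/253) = 474/256157 - 331776/253 = -7726056810/5891611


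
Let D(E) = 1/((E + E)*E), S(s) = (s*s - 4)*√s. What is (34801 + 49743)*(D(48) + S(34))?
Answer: 1321/72 + 97394688*√34 ≈ 5.6790e+8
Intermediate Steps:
S(s) = √s*(-4 + s²) (S(s) = (s² - 4)*√s = (-4 + s²)*√s = √s*(-4 + s²))
D(E) = 1/(2*E²) (D(E) = 1/(((2*E))*E) = (1/(2*E))/E = 1/(2*E²))
(34801 + 49743)*(D(48) + S(34)) = (34801 + 49743)*((½)/48² + √34*(-4 + 34²)) = 84544*((½)*(1/2304) + √34*(-4 + 1156)) = 84544*(1/4608 + √34*1152) = 84544*(1/4608 + 1152*√34) = 1321/72 + 97394688*√34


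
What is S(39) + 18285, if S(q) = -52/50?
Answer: 457099/25 ≈ 18284.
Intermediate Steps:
S(q) = -26/25 (S(q) = -52*1/50 = -26/25)
S(39) + 18285 = -26/25 + 18285 = 457099/25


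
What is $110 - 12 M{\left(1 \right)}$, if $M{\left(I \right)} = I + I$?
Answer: $86$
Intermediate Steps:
$M{\left(I \right)} = 2 I$
$110 - 12 M{\left(1 \right)} = 110 - 12 \cdot 2 \cdot 1 = 110 - 24 = 86$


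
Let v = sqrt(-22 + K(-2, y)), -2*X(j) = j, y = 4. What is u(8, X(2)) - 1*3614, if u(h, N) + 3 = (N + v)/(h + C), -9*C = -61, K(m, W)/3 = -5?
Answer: -481070/133 + 9*I*sqrt(37)/133 ≈ -3617.1 + 0.41162*I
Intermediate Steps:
X(j) = -j/2
K(m, W) = -15 (K(m, W) = 3*(-5) = -15)
v = I*sqrt(37) (v = sqrt(-22 - 15) = sqrt(-37) = I*sqrt(37) ≈ 6.0828*I)
C = 61/9 (C = -1/9*(-61) = 61/9 ≈ 6.7778)
u(h, N) = -3 + (N + I*sqrt(37))/(61/9 + h) (u(h, N) = -3 + (N + I*sqrt(37))/(h + 61/9) = -3 + (N + I*sqrt(37))/(61/9 + h))
u(8, X(2)) - 1*3614 = 3*(-61 - 9*8 + 3*(-1/2*2) + 3*I*sqrt(37))/(61 + 9*8) - 1*3614 = 3*(-61 - 72 + 3*(-1) + 3*I*sqrt(37))/(61 + 72) - 3614 = 3*(-61 - 72 - 3 + 3*I*sqrt(37))/133 - 3614 = 3*(1/133)*(-136 + 3*I*sqrt(37)) - 3614 = (-408/133 + 9*I*sqrt(37)/133) - 3614 = -481070/133 + 9*I*sqrt(37)/133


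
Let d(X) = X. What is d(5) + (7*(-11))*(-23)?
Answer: 1776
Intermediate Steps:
d(5) + (7*(-11))*(-23) = 5 + (7*(-11))*(-23) = 5 - 77*(-23) = 5 + 1771 = 1776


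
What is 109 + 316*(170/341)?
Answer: 90889/341 ≈ 266.54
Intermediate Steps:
109 + 316*(170/341) = 109 + 53720/341 = 90889/341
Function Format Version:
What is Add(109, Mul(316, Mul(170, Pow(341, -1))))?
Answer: Rational(90889, 341) ≈ 266.54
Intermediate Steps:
Add(109, Mul(316, Mul(170, Pow(341, -1)))) = Add(109, Mul(316, Mul(170, Rational(1, 341)))) = Add(109, Mul(316, Rational(170, 341))) = Add(109, Rational(53720, 341)) = Rational(90889, 341)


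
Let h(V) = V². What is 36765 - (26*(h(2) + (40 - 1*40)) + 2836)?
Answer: 33825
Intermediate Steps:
36765 - (26*(h(2) + (40 - 1*40)) + 2836) = 36765 - (26*(2² + (40 - 1*40)) + 2836) = 36765 - (26*(4 + (40 - 40)) + 2836) = 36765 - (26*(4 + 0) + 2836) = 36765 - (26*4 + 2836) = 36765 - (104 + 2836) = 36765 - 1*2940 = 36765 - 2940 = 33825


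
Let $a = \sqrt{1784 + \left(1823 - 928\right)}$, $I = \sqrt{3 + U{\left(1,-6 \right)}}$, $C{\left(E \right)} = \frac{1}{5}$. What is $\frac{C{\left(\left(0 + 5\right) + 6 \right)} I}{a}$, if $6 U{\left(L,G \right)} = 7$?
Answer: $\frac{\sqrt{1786}}{5358} \approx 0.0078875$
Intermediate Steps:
$C{\left(E \right)} = \frac{1}{5}$
$U{\left(L,G \right)} = \frac{7}{6}$ ($U{\left(L,G \right)} = \frac{1}{6} \cdot 7 = \frac{7}{6}$)
$I = \frac{5 \sqrt{6}}{6}$ ($I = \sqrt{3 + \frac{7}{6}} = \sqrt{\frac{25}{6}} = \frac{5 \sqrt{6}}{6} \approx 2.0412$)
$a = \sqrt{2679}$ ($a = \sqrt{1784 + 895} = \sqrt{2679} \approx 51.759$)
$\frac{C{\left(\left(0 + 5\right) + 6 \right)} I}{a} = \frac{\frac{1}{5} \frac{5 \sqrt{6}}{6}}{\sqrt{2679}} = \frac{\sqrt{6}}{6} \frac{\sqrt{2679}}{2679} = \frac{\sqrt{1786}}{5358}$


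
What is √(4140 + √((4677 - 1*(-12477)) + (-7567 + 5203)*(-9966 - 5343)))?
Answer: √(4140 + 3*√4023070) ≈ 100.78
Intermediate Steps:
√(4140 + √((4677 - 1*(-12477)) + (-7567 + 5203)*(-9966 - 5343))) = √(4140 + √((4677 + 12477) - 2364*(-15309))) = √(4140 + √(17154 + 36190476)) = √(4140 + √36207630) = √(4140 + 3*√4023070)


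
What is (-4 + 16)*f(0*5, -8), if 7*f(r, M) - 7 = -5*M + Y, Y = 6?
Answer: 636/7 ≈ 90.857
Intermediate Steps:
f(r, M) = 13/7 - 5*M/7 (f(r, M) = 1 + (-5*M + 6)/7 = 1 + (6 - 5*M)/7 = 1 + (6/7 - 5*M/7) = 13/7 - 5*M/7)
(-4 + 16)*f(0*5, -8) = (-4 + 16)*(13/7 - 5/7*(-8)) = 12*(13/7 + 40/7) = 12*(53/7) = 636/7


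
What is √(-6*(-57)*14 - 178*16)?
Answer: 2*√485 ≈ 44.045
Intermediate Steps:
√(-6*(-57)*14 - 178*16) = √(342*14 - 2848) = √(4788 - 2848) = √1940 = 2*√485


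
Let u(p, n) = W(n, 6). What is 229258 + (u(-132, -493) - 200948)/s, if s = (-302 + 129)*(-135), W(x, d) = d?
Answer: 5354119648/23355 ≈ 2.2925e+5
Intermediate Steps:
u(p, n) = 6
s = 23355 (s = -173*(-135) = 23355)
229258 + (u(-132, -493) - 200948)/s = 229258 + (6 - 200948)/23355 = 229258 - 200942*1/23355 = 229258 - 200942/23355 = 5354119648/23355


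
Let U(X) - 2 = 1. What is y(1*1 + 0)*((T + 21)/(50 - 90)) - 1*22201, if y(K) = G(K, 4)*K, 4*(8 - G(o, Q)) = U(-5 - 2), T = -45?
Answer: -443933/20 ≈ -22197.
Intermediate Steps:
U(X) = 3 (U(X) = 2 + 1 = 3)
G(o, Q) = 29/4 (G(o, Q) = 8 - ¼*3 = 8 - ¾ = 29/4)
y(K) = 29*K/4
y(1*1 + 0)*((T + 21)/(50 - 90)) - 1*22201 = (29*(1*1 + 0)/4)*((-45 + 21)/(50 - 90)) - 1*22201 = (29*(1 + 0)/4)*(-24/(-40)) - 22201 = ((29/4)*1)*(-24*(-1/40)) - 22201 = (29/4)*(⅗) - 22201 = 87/20 - 22201 = -443933/20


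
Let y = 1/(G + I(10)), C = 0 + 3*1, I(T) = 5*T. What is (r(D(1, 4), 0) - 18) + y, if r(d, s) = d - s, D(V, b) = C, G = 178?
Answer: -3419/228 ≈ -14.996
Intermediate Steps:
C = 3 (C = 0 + 3 = 3)
D(V, b) = 3
y = 1/228 (y = 1/(178 + 5*10) = 1/(178 + 50) = 1/228 ≈ 0.0043860)
(r(D(1, 4), 0) - 18) + y = ((3 - 1*0) - 18) + 1/228 = ((3 + 0) - 18) + 1/228 = (3 - 18) + 1/228 = -15 + 1/228 = -3419/228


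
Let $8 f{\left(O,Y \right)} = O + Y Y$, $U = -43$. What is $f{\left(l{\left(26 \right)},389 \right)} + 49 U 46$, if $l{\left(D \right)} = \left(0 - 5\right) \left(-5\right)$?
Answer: $- \frac{312015}{4} \approx -78004.0$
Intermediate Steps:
$l{\left(D \right)} = 25$ ($l{\left(D \right)} = \left(-5\right) \left(-5\right) = 25$)
$f{\left(O,Y \right)} = \frac{O}{8} + \frac{Y^{2}}{8}$ ($f{\left(O,Y \right)} = \frac{O + Y Y}{8} = \frac{O + Y^{2}}{8} = \frac{O}{8} + \frac{Y^{2}}{8}$)
$f{\left(l{\left(26 \right)},389 \right)} + 49 U 46 = \left(\frac{1}{8} \cdot 25 + \frac{389^{2}}{8}\right) + 49 \left(-43\right) 46 = \left(\frac{25}{8} + \frac{1}{8} \cdot 151321\right) - 96922 = \left(\frac{25}{8} + \frac{151321}{8}\right) - 96922 = \frac{75673}{4} - 96922 = - \frac{312015}{4}$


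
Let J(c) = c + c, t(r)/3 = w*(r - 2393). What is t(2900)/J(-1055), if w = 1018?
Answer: -774189/1055 ≈ -733.83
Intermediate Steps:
t(r) = -7308222 + 3054*r (t(r) = 3*(1018*(r - 2393)) = 3*(1018*(-2393 + r)) = 3*(-2436074 + 1018*r) = -7308222 + 3054*r)
J(c) = 2*c
t(2900)/J(-1055) = (-7308222 + 3054*2900)/((2*(-1055))) = (-7308222 + 8856600)/(-2110) = 1548378*(-1/2110) = -774189/1055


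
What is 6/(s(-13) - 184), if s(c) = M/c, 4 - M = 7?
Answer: -78/2389 ≈ -0.032650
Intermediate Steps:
M = -3 (M = 4 - 1*7 = 4 - 7 = -3)
s(c) = -3/c
6/(s(-13) - 184) = 6/(-3/(-13) - 184) = 6/(-3*(-1/13) - 184) = 6/(3/13 - 184) = 6/(-2389/13) = -13/2389*6 = -78/2389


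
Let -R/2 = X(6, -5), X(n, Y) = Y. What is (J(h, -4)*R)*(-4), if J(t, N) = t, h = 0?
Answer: 0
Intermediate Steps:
R = 10 (R = -2*(-5) = 10)
(J(h, -4)*R)*(-4) = (0*10)*(-4) = 0*(-4) = 0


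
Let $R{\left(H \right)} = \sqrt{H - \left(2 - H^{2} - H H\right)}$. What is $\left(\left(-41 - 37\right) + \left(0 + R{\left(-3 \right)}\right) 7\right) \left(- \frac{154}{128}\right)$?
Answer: $\frac{3003}{32} - \frac{539 \sqrt{13}}{64} \approx 63.478$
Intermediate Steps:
$R{\left(H \right)} = \sqrt{-2 + H + 2 H^{2}}$ ($R{\left(H \right)} = \sqrt{H + \left(\left(H^{2} + H^{2}\right) - 2\right)} = \sqrt{H + \left(2 H^{2} - 2\right)} = \sqrt{H + \left(-2 + 2 H^{2}\right)} = \sqrt{-2 + H + 2 H^{2}}$)
$\left(\left(-41 - 37\right) + \left(0 + R{\left(-3 \right)}\right) 7\right) \left(- \frac{154}{128}\right) = \left(\left(-41 - 37\right) + \left(0 + \sqrt{-2 - 3 + 2 \left(-3\right)^{2}}\right) 7\right) \left(- \frac{154}{128}\right) = \left(\left(-41 - 37\right) + \left(0 + \sqrt{-2 - 3 + 2 \cdot 9}\right) 7\right) \left(\left(-154\right) \frac{1}{128}\right) = \left(-78 + \left(0 + \sqrt{-2 - 3 + 18}\right) 7\right) \left(- \frac{77}{64}\right) = \left(-78 + \left(0 + \sqrt{13}\right) 7\right) \left(- \frac{77}{64}\right) = \left(-78 + \sqrt{13} \cdot 7\right) \left(- \frac{77}{64}\right) = \left(-78 + 7 \sqrt{13}\right) \left(- \frac{77}{64}\right) = \frac{3003}{32} - \frac{539 \sqrt{13}}{64}$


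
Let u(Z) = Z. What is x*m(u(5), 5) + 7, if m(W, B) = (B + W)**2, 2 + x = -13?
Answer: -1493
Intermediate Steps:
x = -15 (x = -2 - 13 = -15)
x*m(u(5), 5) + 7 = -15*(5 + 5)**2 + 7 = -15*10**2 + 7 = -15*100 + 7 = -1500 + 7 = -1493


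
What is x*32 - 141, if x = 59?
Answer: 1747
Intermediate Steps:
x*32 - 141 = 59*32 - 141 = 1888 - 141 = 1747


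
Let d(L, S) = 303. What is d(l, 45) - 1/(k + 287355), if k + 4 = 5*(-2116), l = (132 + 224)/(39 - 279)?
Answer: 83861612/276771 ≈ 303.00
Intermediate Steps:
l = -89/60 (l = 356/(-240) = 356*(-1/240) = -89/60 ≈ -1.4833)
k = -10584 (k = -4 + 5*(-2116) = -4 - 10580 = -10584)
d(l, 45) - 1/(k + 287355) = 303 - 1/(-10584 + 287355) = 303 - 1/276771 = 83861612/276771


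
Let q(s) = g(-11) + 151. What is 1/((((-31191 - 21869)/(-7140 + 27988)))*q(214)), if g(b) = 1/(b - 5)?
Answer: -83392/32034975 ≈ -0.0026032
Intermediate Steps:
g(b) = 1/(-5 + b)
q(s) = 2415/16 (q(s) = 1/(-5 - 11) + 151 = 1/(-16) + 151 = -1/16 + 151 = 2415/16)
1/((((-31191 - 21869)/(-7140 + 27988)))*q(214)) = 1/((((-31191 - 21869)/(-7140 + 27988)))*(2415/16)) = (16/2415)/(-53060/20848) = (16/2415)/(-53060*1/20848) = (16/2415)/(-13265/5212) = -5212/13265*16/2415 = -83392/32034975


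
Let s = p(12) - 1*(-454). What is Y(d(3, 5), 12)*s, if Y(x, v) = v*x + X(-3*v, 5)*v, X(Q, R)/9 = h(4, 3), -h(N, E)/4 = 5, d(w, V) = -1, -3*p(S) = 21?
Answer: -970884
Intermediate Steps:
p(S) = -7 (p(S) = -⅓*21 = -7)
h(N, E) = -20 (h(N, E) = -4*5 = -20)
X(Q, R) = -180 (X(Q, R) = 9*(-20) = -180)
Y(x, v) = -180*v + v*x (Y(x, v) = v*x - 180*v = -180*v + v*x)
s = 447 (s = -7 - 1*(-454) = -7 + 454 = 447)
Y(d(3, 5), 12)*s = (12*(-180 - 1))*447 = (12*(-181))*447 = -2172*447 = -970884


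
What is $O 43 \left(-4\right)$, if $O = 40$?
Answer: $-6880$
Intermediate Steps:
$O 43 \left(-4\right) = 40 \cdot 43 \left(-4\right) = 1720 \left(-4\right) = -6880$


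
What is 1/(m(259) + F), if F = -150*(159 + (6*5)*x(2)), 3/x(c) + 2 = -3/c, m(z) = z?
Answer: -7/138137 ≈ -5.0674e-5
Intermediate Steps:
x(c) = 3/(-2 - 3/c)
F = -139950/7 (F = -150*(159 + (6*5)*(-3*2/(3 + 2*2))) = -150*(159 + 30*(-3*2/(3 + 4))) = -150*(159 + 30*(-3*2/7)) = -150*(159 + 30*(-3*2*⅐)) = -150*(159 + 30*(-6/7)) = -150*(159 - 180/7) = -150*933/7 = -139950/7 ≈ -19993.)
1/(m(259) + F) = 1/(259 - 139950/7) = 1/(-138137/7) = -7/138137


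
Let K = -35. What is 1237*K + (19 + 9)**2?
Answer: -42511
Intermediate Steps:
1237*K + (19 + 9)**2 = 1237*(-35) + (19 + 9)**2 = -43295 + 28**2 = -43295 + 784 = -42511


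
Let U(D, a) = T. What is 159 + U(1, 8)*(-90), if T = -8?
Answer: 879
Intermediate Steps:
U(D, a) = -8
159 + U(1, 8)*(-90) = 159 - 8*(-90) = 159 + 720 = 879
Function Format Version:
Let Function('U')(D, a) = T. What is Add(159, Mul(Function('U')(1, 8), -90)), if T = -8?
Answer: 879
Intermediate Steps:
Function('U')(D, a) = -8
Add(159, Mul(Function('U')(1, 8), -90)) = Add(159, Mul(-8, -90)) = Add(159, 720) = 879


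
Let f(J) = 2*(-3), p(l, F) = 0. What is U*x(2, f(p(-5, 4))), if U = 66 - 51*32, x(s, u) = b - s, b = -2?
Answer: 6264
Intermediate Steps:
f(J) = -6
x(s, u) = -2 - s
U = -1566 (U = 66 - 1632 = -1566)
U*x(2, f(p(-5, 4))) = -1566*(-2 - 1*2) = -1566*(-2 - 2) = -1566*(-4) = 6264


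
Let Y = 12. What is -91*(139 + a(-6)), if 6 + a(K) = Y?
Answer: -13195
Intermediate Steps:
a(K) = 6 (a(K) = -6 + 12 = 6)
-91*(139 + a(-6)) = -91*(139 + 6) = -91*145 = -13195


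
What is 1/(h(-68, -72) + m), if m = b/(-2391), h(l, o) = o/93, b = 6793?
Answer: -74121/267967 ≈ -0.27661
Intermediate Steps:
h(l, o) = o/93 (h(l, o) = o*(1/93) = o/93)
m = -6793/2391 (m = 6793/(-2391) = 6793*(-1/2391) = -6793/2391 ≈ -2.8411)
1/(h(-68, -72) + m) = 1/((1/93)*(-72) - 6793/2391) = 1/(-24/31 - 6793/2391) = 1/(-267967/74121) = -74121/267967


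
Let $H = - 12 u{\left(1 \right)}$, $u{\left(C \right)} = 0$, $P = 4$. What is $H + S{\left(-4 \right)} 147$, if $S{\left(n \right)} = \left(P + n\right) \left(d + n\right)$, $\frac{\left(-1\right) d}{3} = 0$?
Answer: $0$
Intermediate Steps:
$H = 0$ ($H = \left(-12\right) 0 = 0$)
$d = 0$ ($d = \left(-3\right) 0 = 0$)
$S{\left(n \right)} = n \left(4 + n\right)$ ($S{\left(n \right)} = \left(4 + n\right) \left(0 + n\right) = \left(4 + n\right) n = n \left(4 + n\right)$)
$H + S{\left(-4 \right)} 147 = 0 + - 4 \left(4 - 4\right) 147 = 0 + \left(-4\right) 0 \cdot 147 = 0 + 0 \cdot 147 = 0 + 0 = 0$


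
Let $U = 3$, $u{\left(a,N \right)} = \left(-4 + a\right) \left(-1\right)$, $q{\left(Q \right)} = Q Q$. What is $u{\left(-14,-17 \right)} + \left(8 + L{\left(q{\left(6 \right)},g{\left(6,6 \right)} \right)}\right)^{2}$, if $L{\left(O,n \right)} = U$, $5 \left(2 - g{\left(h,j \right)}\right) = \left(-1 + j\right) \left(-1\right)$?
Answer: $139$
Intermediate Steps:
$g{\left(h,j \right)} = \frac{9}{5} + \frac{j}{5}$ ($g{\left(h,j \right)} = 2 - \frac{\left(-1 + j\right) \left(-1\right)}{5} = 2 - \frac{1 - j}{5} = 2 + \left(- \frac{1}{5} + \frac{j}{5}\right) = \frac{9}{5} + \frac{j}{5}$)
$q{\left(Q \right)} = Q^{2}$
$u{\left(a,N \right)} = 4 - a$
$L{\left(O,n \right)} = 3$
$u{\left(-14,-17 \right)} + \left(8 + L{\left(q{\left(6 \right)},g{\left(6,6 \right)} \right)}\right)^{2} = \left(4 - -14\right) + \left(8 + 3\right)^{2} = \left(4 + 14\right) + 11^{2} = 18 + 121 = 139$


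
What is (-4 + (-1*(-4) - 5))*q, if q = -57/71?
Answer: 285/71 ≈ 4.0141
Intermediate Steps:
q = -57/71 (q = -57*1/71 = -57/71 ≈ -0.80282)
(-4 + (-1*(-4) - 5))*q = (-4 + (-1*(-4) - 5))*(-57/71) = (-4 + (4 - 5))*(-57/71) = (-4 - 1)*(-57/71) = -5*(-57/71) = 285/71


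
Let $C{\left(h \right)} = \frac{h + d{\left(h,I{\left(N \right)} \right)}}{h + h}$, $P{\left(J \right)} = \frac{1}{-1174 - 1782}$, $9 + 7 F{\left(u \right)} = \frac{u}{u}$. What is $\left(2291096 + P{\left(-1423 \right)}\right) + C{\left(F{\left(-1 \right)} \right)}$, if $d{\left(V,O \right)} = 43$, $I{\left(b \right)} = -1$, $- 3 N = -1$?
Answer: $\frac{27089702573}{11824} \approx 2.2911 \cdot 10^{6}$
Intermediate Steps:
$N = \frac{1}{3}$ ($N = \left(- \frac{1}{3}\right) \left(-1\right) = \frac{1}{3} \approx 0.33333$)
$F{\left(u \right)} = - \frac{8}{7}$ ($F{\left(u \right)} = - \frac{9}{7} + \frac{u \frac{1}{u}}{7} = - \frac{9}{7} + \frac{1}{7} \cdot 1 = - \frac{9}{7} + \frac{1}{7} = - \frac{8}{7}$)
$P{\left(J \right)} = - \frac{1}{2956}$ ($P{\left(J \right)} = \frac{1}{-2956} = - \frac{1}{2956}$)
$C{\left(h \right)} = \frac{43 + h}{2 h}$ ($C{\left(h \right)} = \frac{h + 43}{h + h} = \frac{43 + h}{2 h}$)
$\left(2291096 + P{\left(-1423 \right)}\right) + C{\left(F{\left(-1 \right)} \right)} = \left(2291096 - \frac{1}{2956}\right) + \frac{43 - \frac{8}{7}}{2 \left(- \frac{8}{7}\right)} = \frac{6772479775}{2956} + \frac{1}{2} \left(- \frac{7}{8}\right) \frac{293}{7} = \frac{6772479775}{2956} - \frac{293}{16} = \frac{27089702573}{11824}$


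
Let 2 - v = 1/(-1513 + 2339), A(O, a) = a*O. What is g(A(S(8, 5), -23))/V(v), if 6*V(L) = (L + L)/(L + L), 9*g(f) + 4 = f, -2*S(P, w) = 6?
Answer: 130/3 ≈ 43.333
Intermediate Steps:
S(P, w) = -3 (S(P, w) = -½*6 = -3)
A(O, a) = O*a
g(f) = -4/9 + f/9
v = 1651/826 (v = 2 - 1/(-1513 + 2339) = 2 - 1/826 = 1651/826 ≈ 1.9988)
V(L) = ⅙ (V(L) = ((L + L)/(L + L))/6 = ((2*L)/((2*L)))/6 = ((2*L)*(1/(2*L)))/6 = (⅙)*1 = ⅙)
g(A(S(8, 5), -23))/V(v) = (-4/9 + (-3*(-23))/9)/(⅙) = (-4/9 + (⅑)*69)*6 = (-4/9 + 23/3)*6 = (65/9)*6 = 130/3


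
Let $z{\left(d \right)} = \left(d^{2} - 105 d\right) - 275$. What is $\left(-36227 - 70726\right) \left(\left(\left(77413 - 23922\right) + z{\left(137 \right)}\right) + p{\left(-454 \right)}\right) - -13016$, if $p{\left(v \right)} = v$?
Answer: $-6111923122$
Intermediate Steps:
$z{\left(d \right)} = -275 + d^{2} - 105 d$
$\left(-36227 - 70726\right) \left(\left(\left(77413 - 23922\right) + z{\left(137 \right)}\right) + p{\left(-454 \right)}\right) - -13016 = \left(-36227 - 70726\right) \left(\left(\left(77413 - 23922\right) - \left(14660 - 18769\right)\right) - 454\right) - -13016 = - 106953 \left(\left(53491 - -4109\right) - 454\right) + 13016 = - 106953 \left(\left(53491 + 4109\right) - 454\right) + 13016 = - 106953 \left(57600 - 454\right) + 13016 = \left(-106953\right) 57146 + 13016 = -6111936138 + 13016 = -6111923122$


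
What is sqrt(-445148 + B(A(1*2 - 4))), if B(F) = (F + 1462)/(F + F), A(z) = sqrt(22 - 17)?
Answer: sqrt(-44514750 + 14620*sqrt(5))/10 ≈ 666.95*I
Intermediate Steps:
A(z) = sqrt(5)
B(F) = (1462 + F)/(2*F) (B(F) = (1462 + F)/((2*F)) = (1462 + F)*(1/(2*F)) = (1462 + F)/(2*F))
sqrt(-445148 + B(A(1*2 - 4))) = sqrt(-445148 + (1462 + sqrt(5))/(2*(sqrt(5)))) = sqrt(-445148 + (sqrt(5)/5)*(1462 + sqrt(5))/2) = sqrt(-445148 + sqrt(5)*(1462 + sqrt(5))/10)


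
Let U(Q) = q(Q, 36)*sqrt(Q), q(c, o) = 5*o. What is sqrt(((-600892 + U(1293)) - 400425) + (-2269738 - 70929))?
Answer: 2*sqrt(-835496 + 45*sqrt(1293)) ≈ 1826.3*I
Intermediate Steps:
U(Q) = 180*sqrt(Q) (U(Q) = (5*36)*sqrt(Q) = 180*sqrt(Q))
sqrt(((-600892 + U(1293)) - 400425) + (-2269738 - 70929)) = sqrt(((-600892 + 180*sqrt(1293)) - 400425) + (-2269738 - 70929)) = sqrt((-1001317 + 180*sqrt(1293)) - 2340667) = sqrt(-3341984 + 180*sqrt(1293))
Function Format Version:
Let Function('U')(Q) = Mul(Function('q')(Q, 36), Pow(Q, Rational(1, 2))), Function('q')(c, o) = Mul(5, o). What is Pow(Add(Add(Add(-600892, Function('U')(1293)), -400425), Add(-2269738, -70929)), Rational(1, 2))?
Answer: Mul(2, Pow(Add(-835496, Mul(45, Pow(1293, Rational(1, 2)))), Rational(1, 2))) ≈ Mul(1826.3, I)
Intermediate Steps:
Function('U')(Q) = Mul(180, Pow(Q, Rational(1, 2))) (Function('U')(Q) = Mul(Mul(5, 36), Pow(Q, Rational(1, 2))) = Mul(180, Pow(Q, Rational(1, 2))))
Pow(Add(Add(Add(-600892, Function('U')(1293)), -400425), Add(-2269738, -70929)), Rational(1, 2)) = Pow(Add(Add(Add(-600892, Mul(180, Pow(1293, Rational(1, 2)))), -400425), Add(-2269738, -70929)), Rational(1, 2)) = Pow(Add(Add(-1001317, Mul(180, Pow(1293, Rational(1, 2)))), -2340667), Rational(1, 2)) = Pow(Add(-3341984, Mul(180, Pow(1293, Rational(1, 2)))), Rational(1, 2))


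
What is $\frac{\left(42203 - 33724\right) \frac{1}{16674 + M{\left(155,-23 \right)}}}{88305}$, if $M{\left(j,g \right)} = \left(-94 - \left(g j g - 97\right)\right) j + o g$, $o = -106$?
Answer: $- \frac{8479}{1120559366640} \approx -7.5668 \cdot 10^{-9}$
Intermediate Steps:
$M{\left(j,g \right)} = - 106 g + j \left(3 - j g^{2}\right)$ ($M{\left(j,g \right)} = \left(-94 - \left(g j g - 97\right)\right) j - 106 g = \left(-94 - \left(j g^{2} - 97\right)\right) j - 106 g = \left(-94 - \left(-97 + j g^{2}\right)\right) j - 106 g = \left(3 - j g^{2}\right) j - 106 g = j \left(3 - j g^{2}\right) - 106 g = - 106 g + j \left(3 - j g^{2}\right)$)
$\frac{\left(42203 - 33724\right) \frac{1}{16674 + M{\left(155,-23 \right)}}}{88305} = \frac{\left(42203 - 33724\right) \frac{1}{16674 - \left(-2903 + \left(-23\right)^{2} \cdot 155^{2}\right)}}{88305} = \frac{8479}{16674 + \left(2438 + 465 - 529 \cdot 24025\right)} \frac{1}{88305} = \frac{8479}{16674 + \left(2438 + 465 - 12709225\right)} \frac{1}{88305} = \frac{8479}{16674 - 12706322} \cdot \frac{1}{88305} = \frac{8479}{-12689648} \cdot \frac{1}{88305} = 8479 \left(- \frac{1}{12689648}\right) \frac{1}{88305} = \left(- \frac{8479}{12689648}\right) \frac{1}{88305} = - \frac{8479}{1120559366640}$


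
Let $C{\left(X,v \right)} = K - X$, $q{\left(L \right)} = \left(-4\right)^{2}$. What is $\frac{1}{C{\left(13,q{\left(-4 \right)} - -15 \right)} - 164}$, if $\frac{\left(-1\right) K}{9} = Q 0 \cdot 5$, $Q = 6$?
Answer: $- \frac{1}{177} \approx -0.0056497$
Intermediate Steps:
$q{\left(L \right)} = 16$
$K = 0$ ($K = - 9 \cdot 6 \cdot 0 \cdot 5 = - 9 \cdot 0 \cdot 5 = \left(-9\right) 0 = 0$)
$C{\left(X,v \right)} = - X$ ($C{\left(X,v \right)} = 0 - X = - X$)
$\frac{1}{C{\left(13,q{\left(-4 \right)} - -15 \right)} - 164} = \frac{1}{\left(-1\right) 13 - 164} = \frac{1}{-13 - 164} = \frac{1}{-177} = - \frac{1}{177}$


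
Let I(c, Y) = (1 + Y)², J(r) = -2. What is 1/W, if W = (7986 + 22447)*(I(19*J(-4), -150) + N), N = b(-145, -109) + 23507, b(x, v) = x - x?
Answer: 1/1391031564 ≈ 7.1889e-10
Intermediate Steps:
b(x, v) = 0
N = 23507 (N = 0 + 23507 = 23507)
W = 1391031564 (W = (7986 + 22447)*((1 - 150)² + 23507) = 30433*((-149)² + 23507) = 30433*(22201 + 23507) = 30433*45708 = 1391031564)
1/W = 1/1391031564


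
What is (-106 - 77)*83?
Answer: -15189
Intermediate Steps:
(-106 - 77)*83 = -183*83 = -15189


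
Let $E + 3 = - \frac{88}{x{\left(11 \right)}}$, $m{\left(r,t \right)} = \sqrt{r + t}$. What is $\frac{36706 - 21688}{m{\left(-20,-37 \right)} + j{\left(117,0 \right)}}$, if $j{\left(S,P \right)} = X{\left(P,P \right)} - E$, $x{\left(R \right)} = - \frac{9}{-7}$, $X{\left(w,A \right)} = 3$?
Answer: $\frac{90558540}{453517} - \frac{1216458 i \sqrt{57}}{453517} \approx 199.68 - 20.251 i$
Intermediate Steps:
$x{\left(R \right)} = \frac{9}{7}$ ($x{\left(R \right)} = \left(-9\right) \left(- \frac{1}{7}\right) = \frac{9}{7}$)
$E = - \frac{643}{9}$ ($E = -3 - \frac{88}{\frac{9}{7}} = -3 - \frac{616}{9} = - \frac{643}{9} \approx -71.444$)
$j{\left(S,P \right)} = \frac{670}{9}$ ($j{\left(S,P \right)} = 3 - - \frac{643}{9} = 3 + \frac{643}{9} = \frac{670}{9}$)
$\frac{36706 - 21688}{m{\left(-20,-37 \right)} + j{\left(117,0 \right)}} = \frac{36706 - 21688}{\sqrt{-20 - 37} + \frac{670}{9}} = \frac{15018}{\sqrt{-57} + \frac{670}{9}} = \frac{15018}{i \sqrt{57} + \frac{670}{9}} = \frac{15018}{\frac{670}{9} + i \sqrt{57}}$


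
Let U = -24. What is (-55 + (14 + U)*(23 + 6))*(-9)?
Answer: 3105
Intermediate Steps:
(-55 + (14 + U)*(23 + 6))*(-9) = (-55 + (14 - 24)*(23 + 6))*(-9) = (-55 - 10*29)*(-9) = (-55 - 290)*(-9) = -345*(-9) = 3105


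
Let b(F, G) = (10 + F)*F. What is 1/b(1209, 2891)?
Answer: 1/1473771 ≈ 6.7853e-7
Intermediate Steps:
b(F, G) = F*(10 + F)
1/b(1209, 2891) = 1/(1209*(10 + 1209)) = 1/(1209*1219) = 1/1473771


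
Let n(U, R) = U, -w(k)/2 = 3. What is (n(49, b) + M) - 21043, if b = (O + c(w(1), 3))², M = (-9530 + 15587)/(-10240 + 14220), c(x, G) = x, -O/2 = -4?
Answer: -83550063/3980 ≈ -20992.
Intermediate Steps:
O = 8 (O = -2*(-4) = 8)
w(k) = -6 (w(k) = -2*3 = -6)
M = 6057/3980 ≈ 1.5219
b = 4 (b = (8 - 6)² = 2² = 4)
(n(49, b) + M) - 21043 = (49 + 6057/3980) - 21043 = 201077/3980 - 21043 = -83550063/3980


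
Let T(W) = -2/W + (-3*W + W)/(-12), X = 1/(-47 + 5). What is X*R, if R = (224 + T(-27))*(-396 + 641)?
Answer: -414995/324 ≈ -1280.8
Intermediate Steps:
X = -1/42 (X = 1/(-42) = -1/42 ≈ -0.023810)
T(W) = -2/W + W/6 (T(W) = -2/W - 2*W*(-1/12) = -2/W + W/6)
R = 2904965/54 (R = (224 + (-2/(-27) + (1/6)*(-27)))*(-396 + 641) = (224 + (-2*(-1/27) - 9/2))*245 = (224 + (2/27 - 9/2))*245 = (224 - 239/54)*245 = (11857/54)*245 = 2904965/54 ≈ 53796.)
X*R = -1/42*2904965/54 = -414995/324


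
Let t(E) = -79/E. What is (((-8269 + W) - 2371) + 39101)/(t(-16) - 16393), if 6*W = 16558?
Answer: -1498592/786627 ≈ -1.9051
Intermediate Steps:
W = 8279/3 (W = (⅙)*16558 = 8279/3 ≈ 2759.7)
(((-8269 + W) - 2371) + 39101)/(t(-16) - 16393) = (((-8269 + 8279/3) - 2371) + 39101)/(-79/(-16) - 16393) = ((-16528/3 - 2371) + 39101)/(-79*(-1/16) - 16393) = (-23641/3 + 39101)/(79/16 - 16393) = 93662/(3*(-262209/16)) = (93662/3)*(-16/262209) = -1498592/786627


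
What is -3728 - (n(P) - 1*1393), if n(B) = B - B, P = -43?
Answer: -2335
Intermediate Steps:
n(B) = 0
-3728 - (n(P) - 1*1393) = -3728 - (0 - 1*1393) = -3728 - (0 - 1393) = -3728 - 1*(-1393) = -3728 + 1393 = -2335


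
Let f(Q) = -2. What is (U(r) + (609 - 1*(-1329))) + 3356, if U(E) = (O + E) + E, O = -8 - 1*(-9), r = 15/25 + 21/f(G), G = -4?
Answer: 26376/5 ≈ 5275.2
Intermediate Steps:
r = -99/10 (r = 15/25 + 21/(-2) = 15*(1/25) + 21*(-½) = ⅗ - 21/2 = -99/10 ≈ -9.9000)
O = 1 (O = -8 + 9 = 1)
U(E) = 1 + 2*E (U(E) = (1 + E) + E = 1 + 2*E)
(U(r) + (609 - 1*(-1329))) + 3356 = ((1 + 2*(-99/10)) + (609 - 1*(-1329))) + 3356 = ((1 - 99/5) + (609 + 1329)) + 3356 = (-94/5 + 1938) + 3356 = 9596/5 + 3356 = 26376/5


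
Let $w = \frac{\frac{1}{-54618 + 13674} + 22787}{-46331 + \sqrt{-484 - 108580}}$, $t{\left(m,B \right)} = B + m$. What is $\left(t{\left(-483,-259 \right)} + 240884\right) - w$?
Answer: $\frac{51859734076797491}{215954010000} + \frac{2292361 i \sqrt{27266}}{107977005000} \approx 2.4014 \cdot 10^{5} + 0.0035056 i$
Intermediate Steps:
$w = \frac{932990927}{40944 \left(-46331 + 2 i \sqrt{27266}\right)}$ ($w = \frac{\frac{1}{-40944} + 22787}{-46331 + \sqrt{-109064}} = \frac{- \frac{1}{40944} + 22787}{-46331 + 2 i \sqrt{27266}} = \frac{932990927}{40944 \left(-46331 + 2 i \sqrt{27266}\right)} \approx -0.49181 - 0.0035056 i$)
$\left(t{\left(-483,-259 \right)} + 240884\right) - w = \left(\left(-259 - 483\right) + 240884\right) - \left(- \frac{106207377491}{215954010000} - \frac{2292361 i \sqrt{27266}}{107977005000}\right) = \left(-742 + 240884\right) + \left(\frac{106207377491}{215954010000} + \frac{2292361 i \sqrt{27266}}{107977005000}\right) = 240142 + \left(\frac{106207377491}{215954010000} + \frac{2292361 i \sqrt{27266}}{107977005000}\right) = \frac{51859734076797491}{215954010000} + \frac{2292361 i \sqrt{27266}}{107977005000}$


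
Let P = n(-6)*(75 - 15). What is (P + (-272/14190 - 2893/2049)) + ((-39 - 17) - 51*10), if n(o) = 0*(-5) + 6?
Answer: -335062381/1615295 ≈ -207.43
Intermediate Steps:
n(o) = 6 (n(o) = 0 + 6 = 6)
P = 360 (P = 6*(75 - 15) = 6*60 = 360)
(P + (-272/14190 - 2893/2049)) + ((-39 - 17) - 51*10) = (360 + (-272/14190 - 2893/2049)) + ((-39 - 17) - 51*10) = (360 + (-272*1/14190 - 2893*1/2049)) + (-56 - 510) = (360 + (-136/7095 - 2893/2049)) - 566 = (360 - 2311611/1615295) - 566 = 579194589/1615295 - 566 = -335062381/1615295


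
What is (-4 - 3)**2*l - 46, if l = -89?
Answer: -4407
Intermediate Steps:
(-4 - 3)**2*l - 46 = (-4 - 3)**2*(-89) - 46 = (-7)**2*(-89) - 46 = 49*(-89) - 46 = -4361 - 46 = -4407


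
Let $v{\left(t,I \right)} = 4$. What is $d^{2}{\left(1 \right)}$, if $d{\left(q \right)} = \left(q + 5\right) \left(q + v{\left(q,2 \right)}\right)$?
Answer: $900$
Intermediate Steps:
$d{\left(q \right)} = \left(4 + q\right) \left(5 + q\right)$ ($d{\left(q \right)} = \left(q + 5\right) \left(q + 4\right) = \left(5 + q\right) \left(4 + q\right) = \left(4 + q\right) \left(5 + q\right)$)
$d^{2}{\left(1 \right)} = \left(20 + 1^{2} + 9 \cdot 1\right)^{2} = \left(20 + 1 + 9\right)^{2} = 30^{2} = 900$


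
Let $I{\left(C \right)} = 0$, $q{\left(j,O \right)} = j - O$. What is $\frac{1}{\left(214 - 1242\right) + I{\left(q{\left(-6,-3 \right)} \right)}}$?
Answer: $- \frac{1}{1028} \approx -0.00097276$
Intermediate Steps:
$\frac{1}{\left(214 - 1242\right) + I{\left(q{\left(-6,-3 \right)} \right)}} = \frac{1}{\left(214 - 1242\right) + 0} = \frac{1}{-1028 + 0} = \frac{1}{-1028} = - \frac{1}{1028}$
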